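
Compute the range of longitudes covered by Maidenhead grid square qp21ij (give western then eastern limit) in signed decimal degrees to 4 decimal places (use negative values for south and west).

144.6667, 144.7500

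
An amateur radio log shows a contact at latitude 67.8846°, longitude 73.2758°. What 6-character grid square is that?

Add 180° to longitude and 90° to latitude: 253.2758, 157.8846.
Field: lon ⌊253.2758/20⌋ = 12 → M; lat ⌊157.8846/10⌋ = 15 → P.
Square: lon ⌊13.2758/2⌋ = 6; lat ⌊7.8846/1⌋ = 7.
Subsquare: lon ⌊1.2758/0.0833333⌋ = 15 → p; lat ⌊0.8846/0.0416667⌋ = 21 → v.

MP67pv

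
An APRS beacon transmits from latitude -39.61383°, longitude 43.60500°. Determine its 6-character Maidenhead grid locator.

LF10tj

Add 180° to longitude and 90° to latitude: 223.6050, 50.3862.
Field: 223.6050/20 → 11 → L, 50.3862/10 → 5 → F; chars LF.
Square: 3.6050/2 → 1, 0.3862/1 → 0; chars 10.
Subsquare: 1.6050/0.0833333 → 19 → t, 0.3862/0.0416667 → 9 → j; chars tj.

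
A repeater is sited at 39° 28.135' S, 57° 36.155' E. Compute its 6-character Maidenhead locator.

LF80tm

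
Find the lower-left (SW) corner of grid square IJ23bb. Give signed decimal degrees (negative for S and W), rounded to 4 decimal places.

Field I=8, J=9: +8·20° lon, +9·10° lat → SW at lon -20°, lat 0°.
Square 2, 3: +2·2° lon, +3·1° lat → SW at lon -16°, lat 3°.
Subsquare b=1, b=1: +1·0.0833333° lon, +1·0.0416667° lat → SW at lon -15.9167°, lat 3.04167°.
latitude 3.0417, longitude -15.9167.

3.0417, -15.9167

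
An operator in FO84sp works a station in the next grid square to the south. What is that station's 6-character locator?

FO84so

Latitude subsquare p = 15; −1 → 14 = o.
The longitude characters are unchanged.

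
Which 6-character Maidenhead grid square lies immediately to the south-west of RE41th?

Longitude subsquare t = 19; −1 → 18 = s.
Latitude subsquare h = 7; −1 → 6 = g.

RE41sg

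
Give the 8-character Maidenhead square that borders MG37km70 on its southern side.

Latitude extended square 0; −1 → -1, wraps to 9, carry into subsquare.
Latitude subsquare m = 12; −1 → 11 = l.
The longitude characters are unchanged.

MG37kl79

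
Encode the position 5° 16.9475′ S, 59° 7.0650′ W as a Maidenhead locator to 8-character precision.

GI04kr52

Offset from 180°W / 90°S: lon 120.88225°, lat 84.71754°.
Field (20°×10°, letters A–R): lon ⌊120.88225/20⌋ = 6 → G; lat ⌊84.71754/10⌋ = 8 → I.
Square (2°×1°, digits 0–9): lon ⌊0.88225/2⌋ = 0; lat ⌊4.71754/1⌋ = 4.
Subsquare (5′×2.5′, letters a–x): lon ⌊0.88225/0.0833333⌋ = 10 → k; lat ⌊0.71754/0.0416667⌋ = 17 → r.
Extended square (30″×15″, digits 0–9): lon ⌊0.04892/0.00833333⌋ = 5; lat ⌊0.00921/0.00416667⌋ = 2.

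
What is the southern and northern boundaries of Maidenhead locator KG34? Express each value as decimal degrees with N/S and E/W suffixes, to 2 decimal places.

26.00° S, 25.00° S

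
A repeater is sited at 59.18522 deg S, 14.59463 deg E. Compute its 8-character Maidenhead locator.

JD70ht15

Shift to the Maidenhead origin (180°W, 90°S): lon 194.59463, lat 30.81478.
Field (20°×10°, letters A–R): 194.59463/20 → 9 → J, 30.81478/10 → 3 → D; chars JD.
Square (2°×1°, digits 0–9): 14.59463/2 → 7, 0.81478/1 → 0; chars 70.
Subsquare (5′×2.5′, letters a–x): 0.59463/0.0833333 → 7 → h, 0.81478/0.0416667 → 19 → t; chars ht.
Extended square (30″×15″, digits 0–9): 0.01130/0.00833333 → 1, 0.02311/0.00416667 → 5; chars 15.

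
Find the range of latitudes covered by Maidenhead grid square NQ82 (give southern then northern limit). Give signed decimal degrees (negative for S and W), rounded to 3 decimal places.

72.000, 73.000

Field N=13, Q=16: +13·20° lon, +16·10° lat → SW at lon 80°, lat 70°.
Square 8, 2: +8·2° lon, +2·1° lat → SW at lon 96°, lat 72°.
Cell spans 2° lon × 1° lat.
south 72.000, north 73.000.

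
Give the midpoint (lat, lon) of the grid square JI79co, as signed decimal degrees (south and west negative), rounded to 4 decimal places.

-0.3958, 14.2083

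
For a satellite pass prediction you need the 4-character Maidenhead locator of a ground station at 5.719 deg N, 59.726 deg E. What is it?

LJ95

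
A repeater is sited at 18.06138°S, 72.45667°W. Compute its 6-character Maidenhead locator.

FH31sw

Offset from 180°W / 90°S: lon 107.5433°, lat 71.9386°.
Field: lon ⌊107.5433/20⌋ = 5 → F; lat ⌊71.9386/10⌋ = 7 → H.
Square: lon ⌊7.5433/2⌋ = 3; lat ⌊1.9386/1⌋ = 1.
Subsquare: lon ⌊1.5433/0.0833333⌋ = 18 → s; lat ⌊0.9386/0.0416667⌋ = 22 → w.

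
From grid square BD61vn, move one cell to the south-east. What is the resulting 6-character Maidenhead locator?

BD61wm

Longitude subsquare v = 21; +1 → 22 = w.
Latitude subsquare n = 13; −1 → 12 = m.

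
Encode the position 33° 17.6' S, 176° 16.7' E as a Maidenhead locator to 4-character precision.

Shift to the Maidenhead origin (180°W, 90°S): lon 356.28, lat 56.71.
Field (20°×10°, letters A–R): 356.28/20 → 17 → R, 56.71/10 → 5 → F; chars RF.
Square (2°×1°, digits 0–9): 16.28/2 → 8, 6.71/1 → 6; chars 86.

RF86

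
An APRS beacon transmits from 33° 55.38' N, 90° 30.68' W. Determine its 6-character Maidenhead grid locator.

EM43rw

Offset from 180°W / 90°S: lon 89.4887°, lat 123.9230°.
Field: 89.4887/20 → 4 → E, 123.9230/10 → 12 → M; chars EM.
Square: 9.4887/2 → 4, 3.9230/1 → 3; chars 43.
Subsquare: 1.4887/0.0833333 → 17 → r, 0.9230/0.0416667 → 22 → w; chars rw.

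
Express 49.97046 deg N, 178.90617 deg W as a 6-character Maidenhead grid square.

Shift to the Maidenhead origin (180°W, 90°S): lon 1.0938, lat 139.9705.
Field: lon ⌊1.0938/20⌋ = 0 → A; lat ⌊139.9705/10⌋ = 13 → N.
Square: lon ⌊1.0938/2⌋ = 0; lat ⌊9.9705/1⌋ = 9.
Subsquare: lon ⌊1.0938/0.0833333⌋ = 13 → n; lat ⌊0.9705/0.0416667⌋ = 23 → x.

AN09nx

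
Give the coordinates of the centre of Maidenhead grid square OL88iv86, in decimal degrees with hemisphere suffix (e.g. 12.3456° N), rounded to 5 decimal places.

Field O=14, L=11: +14·20° lon, +11·10° lat → SW at lon 100°, lat 20°.
Square 8, 8: +8·2° lon, +8·1° lat → SW at lon 116°, lat 28°.
Subsquare i=8, v=21: +8·0.0833333° lon, +21·0.0416667° lat → SW at lon 116.667°, lat 28.875°.
Extended square 8, 6: +8·0.00833333° lon, +6·0.00416667° lat → SW at lon 116.733°, lat 28.9°.
Cell spans 0.00833333° lon × 0.00416667° lat. Centre is SW corner plus half of each.
latitude 28.90208° N, longitude 116.73750° E.

28.90208° N, 116.73750° E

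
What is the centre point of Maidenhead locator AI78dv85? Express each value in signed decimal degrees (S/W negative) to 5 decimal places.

Field A=0, I=8: +0·20° lon, +8·10° lat → SW at lon -180°, lat -10°.
Square 7, 8: +7·2° lon, +8·1° lat → SW at lon -166°, lat -2°.
Subsquare d=3, v=21: +3·0.0833333° lon, +21·0.0416667° lat → SW at lon -165.75°, lat -1.125°.
Extended square 8, 5: +8·0.00833333° lon, +5·0.00416667° lat → SW at lon -165.683°, lat -1.10417°.
Cell spans 0.00833333° lon × 0.00416667° lat. Centre is SW corner plus half of each.
latitude -1.10208, longitude -165.67917.

-1.10208, -165.67917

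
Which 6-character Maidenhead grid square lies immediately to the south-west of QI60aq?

QI50xp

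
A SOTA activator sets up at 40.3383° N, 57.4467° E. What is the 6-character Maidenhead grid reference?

LN80ri

Add 180° to longitude and 90° to latitude: 237.4467, 130.3383.
Field: 237.4467/20 → 11 → L, 130.3383/10 → 13 → N; chars LN.
Square: 17.4467/2 → 8, 0.3383/1 → 0; chars 80.
Subsquare: 1.4467/0.0833333 → 17 → r, 0.3383/0.0416667 → 8 → i; chars ri.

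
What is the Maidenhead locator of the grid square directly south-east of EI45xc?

EI55ab

Longitude subsquare x = 23; +1 → 24, wraps to 0 = a, carry into square.
Longitude square 4; +1 → 5.
Latitude subsquare c = 2; −1 → 1 = b.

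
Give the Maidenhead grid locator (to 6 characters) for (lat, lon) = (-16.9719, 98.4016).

Shift to the Maidenhead origin (180°W, 90°S): lon 278.4016, lat 73.0281.
Field: lon ⌊278.4016/20⌋ = 13 → N; lat ⌊73.0281/10⌋ = 7 → H.
Square: lon ⌊18.4016/2⌋ = 9; lat ⌊3.0281/1⌋ = 3.
Subsquare: lon ⌊0.4016/0.0833333⌋ = 4 → e; lat ⌊0.0281/0.0416667⌋ = 0 → a.

NH93ea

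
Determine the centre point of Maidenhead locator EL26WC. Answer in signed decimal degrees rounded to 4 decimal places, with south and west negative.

26.1042, -94.1250

Field E=4, L=11: +4·20° lon, +11·10° lat → SW at lon -100°, lat 20°.
Square 2, 6: +2·2° lon, +6·1° lat → SW at lon -96°, lat 26°.
Subsquare w=22, c=2: +22·0.0833333° lon, +2·0.0416667° lat → SW at lon -94.1667°, lat 26.0833°.
Cell spans 0.0833333° lon × 0.0416667° lat. Centre is SW corner plus half of each.
latitude 26.1042, longitude -94.1250.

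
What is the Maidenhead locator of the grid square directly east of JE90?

KE00

Longitude square 9; +1 → 10, wraps to 0, carry into field.
Longitude field J = 9; +1 → 10 = K.
The latitude characters are unchanged.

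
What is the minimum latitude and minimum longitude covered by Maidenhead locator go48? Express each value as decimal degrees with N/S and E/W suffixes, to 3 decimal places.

58.000° N, 52.000° W

Field G=6, O=14: +6·20° lon, +14·10° lat → SW at lon -60°, lat 50°.
Square 4, 8: +4·2° lon, +8·1° lat → SW at lon -52°, lat 58°.
latitude 58.000° N, longitude 52.000° W.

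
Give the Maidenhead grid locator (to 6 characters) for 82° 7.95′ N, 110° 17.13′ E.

OR52dd

Shift to the Maidenhead origin (180°W, 90°S): lon 290.2855, lat 172.1325.
Field: lon ⌊290.2855/20⌋ = 14 → O; lat ⌊172.1325/10⌋ = 17 → R.
Square: lon ⌊10.2855/2⌋ = 5; lat ⌊2.1325/1⌋ = 2.
Subsquare: lon ⌊0.2855/0.0833333⌋ = 3 → d; lat ⌊0.1325/0.0416667⌋ = 3 → d.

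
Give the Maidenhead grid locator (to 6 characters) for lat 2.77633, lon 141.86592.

Offset from 180°W / 90°S: lon 321.8659°, lat 92.7763°.
Field: lon ⌊321.8659/20⌋ = 16 → Q; lat ⌊92.7763/10⌋ = 9 → J.
Square: lon ⌊1.8659/2⌋ = 0; lat ⌊2.7763/1⌋ = 2.
Subsquare: lon ⌊1.8659/0.0833333⌋ = 22 → w; lat ⌊0.7763/0.0416667⌋ = 18 → s.

QJ02ws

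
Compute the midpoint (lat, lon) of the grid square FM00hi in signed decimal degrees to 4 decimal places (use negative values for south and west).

Field F=5, M=12: +5·20° lon, +12·10° lat → SW at lon -80°, lat 30°.
Square 0, 0: +0·2° lon, +0·1° lat → SW at lon -80°, lat 30°.
Subsquare h=7, i=8: +7·0.0833333° lon, +8·0.0416667° lat → SW at lon -79.4167°, lat 30.3333°.
Cell spans 0.0833333° lon × 0.0416667° lat. Centre is SW corner plus half of each.
latitude 30.3542, longitude -79.3750.

30.3542, -79.3750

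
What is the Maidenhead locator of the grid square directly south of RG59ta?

Latitude subsquare a = 0; −1 → -1, wraps to 23 = x, carry into square.
Latitude square 9; −1 → 8.
The longitude characters are unchanged.

RG58tx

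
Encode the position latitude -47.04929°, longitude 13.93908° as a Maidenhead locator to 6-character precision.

JE62xw

Offset from 180°W / 90°S: lon 193.9391°, lat 42.9507°.
Field: 193.9391/20 → 9 → J, 42.9507/10 → 4 → E; chars JE.
Square: 13.9391/2 → 6, 2.9507/1 → 2; chars 62.
Subsquare: 1.9391/0.0833333 → 23 → x, 0.9507/0.0416667 → 22 → w; chars xw.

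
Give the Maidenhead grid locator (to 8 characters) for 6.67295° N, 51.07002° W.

GJ46lq11

Offset from 180°W / 90°S: lon 128.92998°, lat 96.67295°.
Field: lon ⌊128.92998/20⌋ = 6 → G; lat ⌊96.67295/10⌋ = 9 → J.
Square: lon ⌊8.92998/2⌋ = 4; lat ⌊6.67295/1⌋ = 6.
Subsquare: lon ⌊0.92998/0.0833333⌋ = 11 → l; lat ⌊0.67295/0.0416667⌋ = 16 → q.
Extended square: lon ⌊0.01331/0.00833333⌋ = 1; lat ⌊0.00628/0.00416667⌋ = 1.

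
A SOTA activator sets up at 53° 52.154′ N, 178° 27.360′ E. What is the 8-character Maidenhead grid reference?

RO93fu48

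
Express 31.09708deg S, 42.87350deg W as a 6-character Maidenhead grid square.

Shift to the Maidenhead origin (180°W, 90°S): lon 137.1265, lat 58.9029.
Field: lon ⌊137.1265/20⌋ = 6 → G; lat ⌊58.9029/10⌋ = 5 → F.
Square: lon ⌊17.1265/2⌋ = 8; lat ⌊8.9029/1⌋ = 8.
Subsquare: lon ⌊1.1265/0.0833333⌋ = 13 → n; lat ⌊0.9029/0.0416667⌋ = 21 → v.

GF88nv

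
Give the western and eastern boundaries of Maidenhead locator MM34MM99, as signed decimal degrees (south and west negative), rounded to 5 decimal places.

Field M=12, M=12: +12·20° lon, +12·10° lat → SW at lon 60°, lat 30°.
Square 3, 4: +3·2° lon, +4·1° lat → SW at lon 66°, lat 34°.
Subsquare m=12, m=12: +12·0.0833333° lon, +12·0.0416667° lat → SW at lon 67°, lat 34.5°.
Extended square 9, 9: +9·0.00833333° lon, +9·0.00416667° lat → SW at lon 67.075°, lat 34.5375°.
Cell spans 0.00833333° lon × 0.00416667° lat.
west 67.07500, east 67.08333.

67.07500, 67.08333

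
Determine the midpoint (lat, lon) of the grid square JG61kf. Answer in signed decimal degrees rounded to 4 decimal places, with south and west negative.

-28.7708, 12.8750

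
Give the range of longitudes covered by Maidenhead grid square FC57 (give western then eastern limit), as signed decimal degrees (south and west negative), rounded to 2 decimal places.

-70.00, -68.00

Field F=5, C=2: +5·20° lon, +2·10° lat → SW at lon -80°, lat -70°.
Square 5, 7: +5·2° lon, +7·1° lat → SW at lon -70°, lat -63°.
Cell spans 2° lon × 1° lat.
west -70.00, east -68.00.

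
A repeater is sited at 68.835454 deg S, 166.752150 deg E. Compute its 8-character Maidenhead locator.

Add 180° to longitude and 90° to latitude: 346.75215, 21.16455.
Field (20°×10°, letters A–R): lon ⌊346.75215/20⌋ = 17 → R; lat ⌊21.16455/10⌋ = 2 → C.
Square (2°×1°, digits 0–9): lon ⌊6.75215/2⌋ = 3; lat ⌊1.16455/1⌋ = 1.
Subsquare (5′×2.5′, letters a–x): lon ⌊0.75215/0.0833333⌋ = 9 → j; lat ⌊0.16455/0.0416667⌋ = 3 → d.
Extended square (30″×15″, digits 0–9): lon ⌊0.00215/0.00833333⌋ = 0; lat ⌊0.03955/0.00416667⌋ = 9.

RC31jd09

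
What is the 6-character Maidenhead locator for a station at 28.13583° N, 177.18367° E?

RL88od

Shift to the Maidenhead origin (180°W, 90°S): lon 357.1837, lat 118.1358.
Field: 357.1837/20 → 17 → R, 118.1358/10 → 11 → L; chars RL.
Square: 17.1837/2 → 8, 8.1358/1 → 8; chars 88.
Subsquare: 1.1837/0.0833333 → 14 → o, 0.1358/0.0416667 → 3 → d; chars od.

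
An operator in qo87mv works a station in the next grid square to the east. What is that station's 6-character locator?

Longitude subsquare m = 12; +1 → 13 = n.
The latitude characters are unchanged.

QO87nv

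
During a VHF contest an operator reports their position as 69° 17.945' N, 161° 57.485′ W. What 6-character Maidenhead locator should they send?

AP99ah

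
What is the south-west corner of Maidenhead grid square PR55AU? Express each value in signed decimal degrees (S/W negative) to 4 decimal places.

85.8333, 130.0000

Field P=15, R=17: +15·20° lon, +17·10° lat → SW at lon 120°, lat 80°.
Square 5, 5: +5·2° lon, +5·1° lat → SW at lon 130°, lat 85°.
Subsquare a=0, u=20: +0·0.0833333° lon, +20·0.0416667° lat → SW at lon 130°, lat 85.8333°.
latitude 85.8333, longitude 130.0000.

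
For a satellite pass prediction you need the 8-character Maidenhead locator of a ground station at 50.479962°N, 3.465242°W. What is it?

IO80gl45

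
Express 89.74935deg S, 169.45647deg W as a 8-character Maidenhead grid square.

AA50gg50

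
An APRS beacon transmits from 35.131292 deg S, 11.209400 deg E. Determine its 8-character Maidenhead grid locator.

JF54ou58

Shift to the Maidenhead origin (180°W, 90°S): lon 191.20940, lat 54.86871.
Field: lon ⌊191.20940/20⌋ = 9 → J; lat ⌊54.86871/10⌋ = 5 → F.
Square: lon ⌊11.20940/2⌋ = 5; lat ⌊4.86871/1⌋ = 4.
Subsquare: lon ⌊1.20940/0.0833333⌋ = 14 → o; lat ⌊0.86871/0.0416667⌋ = 20 → u.
Extended square: lon ⌊0.04273/0.00833333⌋ = 5; lat ⌊0.03537/0.00416667⌋ = 8.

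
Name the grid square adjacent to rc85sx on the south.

RC85sw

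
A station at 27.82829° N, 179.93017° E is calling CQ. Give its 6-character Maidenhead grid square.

RL97xt

Add 180° to longitude and 90° to latitude: 359.9302, 117.8283.
Field (20°×10°, letters A–R): 359.9302/20 → 17 → R, 117.8283/10 → 11 → L; chars RL.
Square (2°×1°, digits 0–9): 19.9302/2 → 9, 7.8283/1 → 7; chars 97.
Subsquare (5′×2.5′, letters a–x): 1.9302/0.0833333 → 23 → x, 0.8283/0.0416667 → 19 → t; chars xt.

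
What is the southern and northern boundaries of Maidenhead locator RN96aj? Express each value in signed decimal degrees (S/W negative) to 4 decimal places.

46.3750, 46.4167

Field R=17, N=13: +17·20° lon, +13·10° lat → SW at lon 160°, lat 40°.
Square 9, 6: +9·2° lon, +6·1° lat → SW at lon 178°, lat 46°.
Subsquare a=0, j=9: +0·0.0833333° lon, +9·0.0416667° lat → SW at lon 178°, lat 46.375°.
Cell spans 0.0833333° lon × 0.0416667° lat.
south 46.3750, north 46.4167.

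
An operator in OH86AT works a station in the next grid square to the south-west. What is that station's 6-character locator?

OH76xs

Longitude subsquare a = 0; −1 → -1, wraps to 23 = x, carry into square.
Longitude square 8; −1 → 7.
Latitude subsquare t = 19; −1 → 18 = s.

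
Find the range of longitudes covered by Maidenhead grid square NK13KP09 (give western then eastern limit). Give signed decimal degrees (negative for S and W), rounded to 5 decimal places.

82.83333, 82.84167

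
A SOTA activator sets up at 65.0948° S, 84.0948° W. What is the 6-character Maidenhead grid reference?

EC74wv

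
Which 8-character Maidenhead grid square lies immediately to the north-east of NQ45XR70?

Longitude extended square 7; +1 → 8.
Latitude extended square 0; +1 → 1.

NQ45xr81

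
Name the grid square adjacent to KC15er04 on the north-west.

Longitude extended square 0; −1 → -1, wraps to 9, carry into subsquare.
Longitude subsquare e = 4; −1 → 3 = d.
Latitude extended square 4; +1 → 5.

KC15dr95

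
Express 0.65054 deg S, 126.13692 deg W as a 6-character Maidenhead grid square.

CI69wi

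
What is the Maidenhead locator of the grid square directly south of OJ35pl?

OJ35pk

Latitude subsquare l = 11; −1 → 10 = k.
The longitude characters are unchanged.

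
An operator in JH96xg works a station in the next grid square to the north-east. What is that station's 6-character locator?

KH06ah

Longitude subsquare x = 23; +1 → 24, wraps to 0 = a, carry into square.
Longitude square 9; +1 → 10, wraps to 0, carry into field.
Longitude field J = 9; +1 → 10 = K.
Latitude subsquare g = 6; +1 → 7 = h.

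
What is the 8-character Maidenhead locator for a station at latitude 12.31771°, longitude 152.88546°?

QK62kh66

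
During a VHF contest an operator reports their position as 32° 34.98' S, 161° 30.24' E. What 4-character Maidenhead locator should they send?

Offset from 180°W / 90°S: lon 341.50°, lat 57.42°.
Field (20°×10°, letters A–R): 341.50/20 → 17 → R, 57.42/10 → 5 → F; chars RF.
Square (2°×1°, digits 0–9): 1.50/2 → 0, 7.42/1 → 7; chars 07.

RF07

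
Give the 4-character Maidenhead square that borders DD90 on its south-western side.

Longitude square 9; −1 → 8.
Latitude square 0; −1 → -1, wraps to 9, carry into field.
Latitude field D = 3; −1 → 2 = C.

DC89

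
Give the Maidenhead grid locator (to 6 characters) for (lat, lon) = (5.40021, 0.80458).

JJ05jj

Shift to the Maidenhead origin (180°W, 90°S): lon 180.8046, lat 95.4002.
Field: lon ⌊180.8046/20⌋ = 9 → J; lat ⌊95.4002/10⌋ = 9 → J.
Square: lon ⌊0.8046/2⌋ = 0; lat ⌊5.4002/1⌋ = 5.
Subsquare: lon ⌊0.8046/0.0833333⌋ = 9 → j; lat ⌊0.4002/0.0416667⌋ = 9 → j.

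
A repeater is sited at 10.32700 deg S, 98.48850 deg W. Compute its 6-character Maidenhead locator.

Add 180° to longitude and 90° to latitude: 81.5115, 79.6730.
Field: 81.5115/20 → 4 → E, 79.6730/10 → 7 → H; chars EH.
Square: 1.5115/2 → 0, 9.6730/1 → 9; chars 09.
Subsquare: 1.5115/0.0833333 → 18 → s, 0.6730/0.0416667 → 16 → q; chars sq.

EH09sq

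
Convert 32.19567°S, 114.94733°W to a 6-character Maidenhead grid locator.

Add 180° to longitude and 90° to latitude: 65.0527, 57.8043.
Field: 65.0527/20 → 3 → D, 57.8043/10 → 5 → F; chars DF.
Square: 5.0527/2 → 2, 7.8043/1 → 7; chars 27.
Subsquare: 1.0527/0.0833333 → 12 → m, 0.8043/0.0416667 → 19 → t; chars mt.

DF27mt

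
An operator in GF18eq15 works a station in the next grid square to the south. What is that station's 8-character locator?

GF18eq14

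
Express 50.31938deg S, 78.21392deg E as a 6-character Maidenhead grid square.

MD99cq

Offset from 180°W / 90°S: lon 258.2139°, lat 39.6806°.
Field: lon ⌊258.2139/20⌋ = 12 → M; lat ⌊39.6806/10⌋ = 3 → D.
Square: lon ⌊18.2139/2⌋ = 9; lat ⌊9.6806/1⌋ = 9.
Subsquare: lon ⌊0.2139/0.0833333⌋ = 2 → c; lat ⌊0.6806/0.0416667⌋ = 16 → q.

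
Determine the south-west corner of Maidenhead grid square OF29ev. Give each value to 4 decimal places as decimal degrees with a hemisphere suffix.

30.1250° S, 104.3333° E

Field O=14, F=5: +14·20° lon, +5·10° lat → SW at lon 100°, lat -40°.
Square 2, 9: +2·2° lon, +9·1° lat → SW at lon 104°, lat -31°.
Subsquare e=4, v=21: +4·0.0833333° lon, +21·0.0416667° lat → SW at lon 104.333°, lat -30.125°.
latitude 30.1250° S, longitude 104.3333° E.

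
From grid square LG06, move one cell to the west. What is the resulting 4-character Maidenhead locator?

KG96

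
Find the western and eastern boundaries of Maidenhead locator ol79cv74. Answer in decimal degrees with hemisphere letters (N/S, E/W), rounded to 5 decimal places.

114.22500° E, 114.23333° E

Field O=14, L=11: +14·20° lon, +11·10° lat → SW at lon 100°, lat 20°.
Square 7, 9: +7·2° lon, +9·1° lat → SW at lon 114°, lat 29°.
Subsquare c=2, v=21: +2·0.0833333° lon, +21·0.0416667° lat → SW at lon 114.167°, lat 29.875°.
Extended square 7, 4: +7·0.00833333° lon, +4·0.00416667° lat → SW at lon 114.225°, lat 29.8917°.
Cell spans 0.00833333° lon × 0.00416667° lat.
west 114.22500° E, east 114.23333° E.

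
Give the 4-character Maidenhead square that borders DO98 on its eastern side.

EO08

Longitude square 9; +1 → 10, wraps to 0, carry into field.
Longitude field D = 3; +1 → 4 = E.
The latitude characters are unchanged.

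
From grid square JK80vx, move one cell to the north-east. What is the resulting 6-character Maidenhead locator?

Longitude subsquare v = 21; +1 → 22 = w.
Latitude subsquare x = 23; +1 → 24, wraps to 0 = a, carry into square.
Latitude square 0; +1 → 1.

JK81wa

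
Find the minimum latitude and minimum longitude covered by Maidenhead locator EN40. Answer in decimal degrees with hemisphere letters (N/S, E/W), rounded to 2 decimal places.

Field E=4, N=13: +4·20° lon, +13·10° lat → SW at lon -100°, lat 40°.
Square 4, 0: +4·2° lon, +0·1° lat → SW at lon -92°, lat 40°.
latitude 40.00° N, longitude 92.00° W.

40.00° N, 92.00° W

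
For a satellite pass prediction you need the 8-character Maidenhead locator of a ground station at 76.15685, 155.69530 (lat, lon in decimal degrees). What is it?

Add 180° to longitude and 90° to latitude: 335.69530, 166.15685.
Field: lon ⌊335.69530/20⌋ = 16 → Q; lat ⌊166.15685/10⌋ = 16 → Q.
Square: lon ⌊15.69530/2⌋ = 7; lat ⌊6.15685/1⌋ = 6.
Subsquare: lon ⌊1.69530/0.0833333⌋ = 20 → u; lat ⌊0.15685/0.0416667⌋ = 3 → d.
Extended square: lon ⌊0.02863/0.00833333⌋ = 3; lat ⌊0.03185/0.00416667⌋ = 7.

QQ76ud37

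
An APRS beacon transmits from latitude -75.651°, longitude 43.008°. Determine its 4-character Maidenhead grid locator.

Offset from 180°W / 90°S: lon 223.01°, lat 14.35°.
Field: lon ⌊223.01/20⌋ = 11 → L; lat ⌊14.35/10⌋ = 1 → B.
Square: lon ⌊3.01/2⌋ = 1; lat ⌊4.35/1⌋ = 4.

LB14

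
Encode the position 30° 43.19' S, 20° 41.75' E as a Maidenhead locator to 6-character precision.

KF09ig

Offset from 180°W / 90°S: lon 200.6958°, lat 59.2802°.
Field: 200.6958/20 → 10 → K, 59.2802/10 → 5 → F; chars KF.
Square: 0.6958/2 → 0, 9.2802/1 → 9; chars 09.
Subsquare: 0.6958/0.0833333 → 8 → i, 0.2802/0.0416667 → 6 → g; chars ig.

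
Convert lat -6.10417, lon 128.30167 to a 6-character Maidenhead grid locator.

Shift to the Maidenhead origin (180°W, 90°S): lon 308.3017, lat 83.8958.
Field (20°×10°, letters A–R): lon ⌊308.3017/20⌋ = 15 → P; lat ⌊83.8958/10⌋ = 8 → I.
Square (2°×1°, digits 0–9): lon ⌊8.3017/2⌋ = 4; lat ⌊3.8958/1⌋ = 3.
Subsquare (5′×2.5′, letters a–x): lon ⌊0.3017/0.0833333⌋ = 3 → d; lat ⌊0.8958/0.0416667⌋ = 21 → v.

PI43dv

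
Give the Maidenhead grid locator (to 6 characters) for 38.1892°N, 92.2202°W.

Offset from 180°W / 90°S: lon 87.7798°, lat 128.1892°.
Field: lon ⌊87.7798/20⌋ = 4 → E; lat ⌊128.1892/10⌋ = 12 → M.
Square: lon ⌊7.7798/2⌋ = 3; lat ⌊8.1892/1⌋ = 8.
Subsquare: lon ⌊1.7798/0.0833333⌋ = 21 → v; lat ⌊0.1892/0.0416667⌋ = 4 → e.

EM38ve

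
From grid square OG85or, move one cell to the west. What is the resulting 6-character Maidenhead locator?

OG85nr

Longitude subsquare o = 14; −1 → 13 = n.
The latitude characters are unchanged.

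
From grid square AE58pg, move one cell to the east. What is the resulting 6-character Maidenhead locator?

Longitude subsquare p = 15; +1 → 16 = q.
The latitude characters are unchanged.

AE58qg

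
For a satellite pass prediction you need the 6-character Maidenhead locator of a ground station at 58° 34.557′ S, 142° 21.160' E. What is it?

QD11ek

Offset from 180°W / 90°S: lon 322.3527°, lat 31.4241°.
Field: lon ⌊322.3527/20⌋ = 16 → Q; lat ⌊31.4241/10⌋ = 3 → D.
Square: lon ⌊2.3527/2⌋ = 1; lat ⌊1.4241/1⌋ = 1.
Subsquare: lon ⌊0.3527/0.0833333⌋ = 4 → e; lat ⌊0.4241/0.0416667⌋ = 10 → k.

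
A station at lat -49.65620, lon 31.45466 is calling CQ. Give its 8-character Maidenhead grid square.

KE50ri42

Offset from 180°W / 90°S: lon 211.45466°, lat 40.34380°.
Field (20°×10°, letters A–R): 211.45466/20 → 10 → K, 40.34380/10 → 4 → E; chars KE.
Square (2°×1°, digits 0–9): 11.45466/2 → 5, 0.34380/1 → 0; chars 50.
Subsquare (5′×2.5′, letters a–x): 1.45466/0.0833333 → 17 → r, 0.34380/0.0416667 → 8 → i; chars ri.
Extended square (30″×15″, digits 0–9): 0.03799/0.00833333 → 4, 0.01047/0.00416667 → 2; chars 42.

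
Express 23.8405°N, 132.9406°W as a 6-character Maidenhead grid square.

CL33mu

Shift to the Maidenhead origin (180°W, 90°S): lon 47.0594, lat 113.8405.
Field: lon ⌊47.0594/20⌋ = 2 → C; lat ⌊113.8405/10⌋ = 11 → L.
Square: lon ⌊7.0594/2⌋ = 3; lat ⌊3.8405/1⌋ = 3.
Subsquare: lon ⌊1.0594/0.0833333⌋ = 12 → m; lat ⌊0.8405/0.0416667⌋ = 20 → u.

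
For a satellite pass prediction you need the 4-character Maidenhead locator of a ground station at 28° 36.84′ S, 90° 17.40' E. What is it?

NG51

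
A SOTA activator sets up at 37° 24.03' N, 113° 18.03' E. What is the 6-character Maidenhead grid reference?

OM67pj

Offset from 180°W / 90°S: lon 293.3005°, lat 127.4005°.
Field: lon ⌊293.3005/20⌋ = 14 → O; lat ⌊127.4005/10⌋ = 12 → M.
Square: lon ⌊13.3005/2⌋ = 6; lat ⌊7.4005/1⌋ = 7.
Subsquare: lon ⌊1.3005/0.0833333⌋ = 15 → p; lat ⌊0.4005/0.0416667⌋ = 9 → j.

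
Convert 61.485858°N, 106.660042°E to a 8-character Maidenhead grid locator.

Add 180° to longitude and 90° to latitude: 286.66004, 151.48586.
Field: 286.66004/20 → 14 → O, 151.48586/10 → 15 → P; chars OP.
Square: 6.66004/2 → 3, 1.48586/1 → 1; chars 31.
Subsquare: 0.66004/0.0833333 → 7 → h, 0.48586/0.0416667 → 11 → l; chars hl.
Extended square: 0.07671/0.00833333 → 9, 0.02752/0.00416667 → 6; chars 96.

OP31hl96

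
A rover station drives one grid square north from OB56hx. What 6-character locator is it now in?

OB57ha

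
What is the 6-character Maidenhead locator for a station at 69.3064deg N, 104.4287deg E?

OP29fh

Add 180° to longitude and 90° to latitude: 284.4287, 159.3064.
Field: 284.4287/20 → 14 → O, 159.3064/10 → 15 → P; chars OP.
Square: 4.4287/2 → 2, 9.3064/1 → 9; chars 29.
Subsquare: 0.4287/0.0833333 → 5 → f, 0.3064/0.0416667 → 7 → h; chars fh.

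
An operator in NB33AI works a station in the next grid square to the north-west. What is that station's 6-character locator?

Longitude subsquare a = 0; −1 → -1, wraps to 23 = x, carry into square.
Longitude square 3; −1 → 2.
Latitude subsquare i = 8; +1 → 9 = j.

NB23xj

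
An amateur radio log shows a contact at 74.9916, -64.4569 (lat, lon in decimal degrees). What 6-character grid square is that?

Offset from 180°W / 90°S: lon 115.5431°, lat 164.9916°.
Field: lon ⌊115.5431/20⌋ = 5 → F; lat ⌊164.9916/10⌋ = 16 → Q.
Square: lon ⌊15.5431/2⌋ = 7; lat ⌊4.9916/1⌋ = 4.
Subsquare: lon ⌊1.5431/0.0833333⌋ = 18 → s; lat ⌊0.9916/0.0416667⌋ = 23 → x.

FQ74sx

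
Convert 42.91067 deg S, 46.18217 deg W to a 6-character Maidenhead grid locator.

GE67vc

Shift to the Maidenhead origin (180°W, 90°S): lon 133.8178, lat 47.0893.
Field: lon ⌊133.8178/20⌋ = 6 → G; lat ⌊47.0893/10⌋ = 4 → E.
Square: lon ⌊13.8178/2⌋ = 6; lat ⌊7.0893/1⌋ = 7.
Subsquare: lon ⌊1.8178/0.0833333⌋ = 21 → v; lat ⌊0.0893/0.0416667⌋ = 2 → c.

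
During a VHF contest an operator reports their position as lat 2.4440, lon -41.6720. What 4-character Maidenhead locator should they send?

GJ92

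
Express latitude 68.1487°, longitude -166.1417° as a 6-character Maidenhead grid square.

AP68wd

Add 180° to longitude and 90° to latitude: 13.8583, 158.1487.
Field (20°×10°, letters A–R): 13.8583/20 → 0 → A, 158.1487/10 → 15 → P; chars AP.
Square (2°×1°, digits 0–9): 13.8583/2 → 6, 8.1487/1 → 8; chars 68.
Subsquare (5′×2.5′, letters a–x): 1.8583/0.0833333 → 22 → w, 0.1487/0.0416667 → 3 → d; chars wd.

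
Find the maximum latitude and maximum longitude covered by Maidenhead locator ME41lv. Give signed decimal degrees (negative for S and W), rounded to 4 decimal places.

-48.0833, 69.0000

Field M=12, E=4: +12·20° lon, +4·10° lat → SW at lon 60°, lat -50°.
Square 4, 1: +4·2° lon, +1·1° lat → SW at lon 68°, lat -49°.
Subsquare l=11, v=21: +11·0.0833333° lon, +21·0.0416667° lat → SW at lon 68.9167°, lat -48.125°.
Cell spans 0.0833333° lon × 0.0416667° lat. NE corner is SW corner plus one full cell.
latitude -48.0833, longitude 69.0000.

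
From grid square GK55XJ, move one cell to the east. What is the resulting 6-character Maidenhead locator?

GK65aj

Longitude subsquare x = 23; +1 → 24, wraps to 0 = a, carry into square.
Longitude square 5; +1 → 6.
The latitude characters are unchanged.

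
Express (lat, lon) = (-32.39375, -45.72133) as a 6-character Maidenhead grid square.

GF77do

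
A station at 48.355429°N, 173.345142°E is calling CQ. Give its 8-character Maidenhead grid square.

Shift to the Maidenhead origin (180°W, 90°S): lon 353.34514, lat 138.35543.
Field: 353.34514/20 → 17 → R, 138.35543/10 → 13 → N; chars RN.
Square: 13.34514/2 → 6, 8.35543/1 → 8; chars 68.
Subsquare: 1.34514/0.0833333 → 16 → q, 0.35543/0.0416667 → 8 → i; chars qi.
Extended square: 0.01181/0.00833333 → 1, 0.02210/0.00416667 → 5; chars 15.

RN68qi15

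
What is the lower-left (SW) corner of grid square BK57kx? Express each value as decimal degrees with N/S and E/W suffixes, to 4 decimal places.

17.9583° N, 149.1667° W

Field B=1, K=10: +1·20° lon, +10·10° lat → SW at lon -160°, lat 10°.
Square 5, 7: +5·2° lon, +7·1° lat → SW at lon -150°, lat 17°.
Subsquare k=10, x=23: +10·0.0833333° lon, +23·0.0416667° lat → SW at lon -149.167°, lat 17.9583°.
latitude 17.9583° N, longitude 149.1667° W.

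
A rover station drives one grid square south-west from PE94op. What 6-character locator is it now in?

PE94no

Longitude subsquare o = 14; −1 → 13 = n.
Latitude subsquare p = 15; −1 → 14 = o.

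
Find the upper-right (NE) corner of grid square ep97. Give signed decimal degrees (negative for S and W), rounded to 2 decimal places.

68.00, -80.00

Field E=4, P=15: +4·20° lon, +15·10° lat → SW at lon -100°, lat 60°.
Square 9, 7: +9·2° lon, +7·1° lat → SW at lon -82°, lat 67°.
Cell spans 2° lon × 1° lat. NE corner is SW corner plus one full cell.
latitude 68.00, longitude -80.00.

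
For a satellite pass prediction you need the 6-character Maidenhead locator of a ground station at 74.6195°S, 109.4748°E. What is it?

Shift to the Maidenhead origin (180°W, 90°S): lon 289.4748, lat 15.3805.
Field: 289.4748/20 → 14 → O, 15.3805/10 → 1 → B; chars OB.
Square: 9.4748/2 → 4, 5.3805/1 → 5; chars 45.
Subsquare: 1.4748/0.0833333 → 17 → r, 0.3805/0.0416667 → 9 → j; chars rj.

OB45rj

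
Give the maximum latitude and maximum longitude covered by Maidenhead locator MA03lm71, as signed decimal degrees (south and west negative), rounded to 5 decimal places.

Field M=12, A=0: +12·20° lon, +0·10° lat → SW at lon 60°, lat -90°.
Square 0, 3: +0·2° lon, +3·1° lat → SW at lon 60°, lat -87°.
Subsquare l=11, m=12: +11·0.0833333° lon, +12·0.0416667° lat → SW at lon 60.9167°, lat -86.5°.
Extended square 7, 1: +7·0.00833333° lon, +1·0.00416667° lat → SW at lon 60.975°, lat -86.4958°.
Cell spans 0.00833333° lon × 0.00416667° lat. NE corner is SW corner plus one full cell.
latitude -86.49167, longitude 60.98333.

-86.49167, 60.98333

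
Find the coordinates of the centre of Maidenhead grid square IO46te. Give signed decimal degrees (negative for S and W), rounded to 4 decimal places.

Field I=8, O=14: +8·20° lon, +14·10° lat → SW at lon -20°, lat 50°.
Square 4, 6: +4·2° lon, +6·1° lat → SW at lon -12°, lat 56°.
Subsquare t=19, e=4: +19·0.0833333° lon, +4·0.0416667° lat → SW at lon -10.4167°, lat 56.1667°.
Cell spans 0.0833333° lon × 0.0416667° lat. Centre is SW corner plus half of each.
latitude 56.1875, longitude -10.3750.

56.1875, -10.3750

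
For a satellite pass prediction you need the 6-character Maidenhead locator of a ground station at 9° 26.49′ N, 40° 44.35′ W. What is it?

GJ99pk

Add 180° to longitude and 90° to latitude: 139.2608, 99.4415.
Field: lon ⌊139.2608/20⌋ = 6 → G; lat ⌊99.4415/10⌋ = 9 → J.
Square: lon ⌊19.2608/2⌋ = 9; lat ⌊9.4415/1⌋ = 9.
Subsquare: lon ⌊1.2608/0.0833333⌋ = 15 → p; lat ⌊0.4415/0.0416667⌋ = 10 → k.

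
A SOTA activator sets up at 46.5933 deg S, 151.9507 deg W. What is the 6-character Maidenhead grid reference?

BE43aj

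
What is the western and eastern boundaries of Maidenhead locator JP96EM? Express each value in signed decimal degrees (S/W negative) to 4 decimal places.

18.3333, 18.4167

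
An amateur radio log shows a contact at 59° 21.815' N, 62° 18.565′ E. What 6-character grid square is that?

Shift to the Maidenhead origin (180°W, 90°S): lon 242.3094, lat 149.3636.
Field: lon ⌊242.3094/20⌋ = 12 → M; lat ⌊149.3636/10⌋ = 14 → O.
Square: lon ⌊2.3094/2⌋ = 1; lat ⌊9.3636/1⌋ = 9.
Subsquare: lon ⌊0.3094/0.0833333⌋ = 3 → d; lat ⌊0.3636/0.0416667⌋ = 8 → i.

MO19di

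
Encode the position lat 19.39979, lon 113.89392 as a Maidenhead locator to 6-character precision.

OK69wj

Offset from 180°W / 90°S: lon 293.8939°, lat 109.3998°.
Field: lon ⌊293.8939/20⌋ = 14 → O; lat ⌊109.3998/10⌋ = 10 → K.
Square: lon ⌊13.8939/2⌋ = 6; lat ⌊9.3998/1⌋ = 9.
Subsquare: lon ⌊1.8939/0.0833333⌋ = 22 → w; lat ⌊0.3998/0.0416667⌋ = 9 → j.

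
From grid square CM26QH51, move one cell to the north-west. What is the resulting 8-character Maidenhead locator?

CM26qh42

Longitude extended square 5; −1 → 4.
Latitude extended square 1; +1 → 2.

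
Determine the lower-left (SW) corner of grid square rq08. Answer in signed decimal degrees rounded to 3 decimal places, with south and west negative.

Field R=17, Q=16: +17·20° lon, +16·10° lat → SW at lon 160°, lat 70°.
Square 0, 8: +0·2° lon, +8·1° lat → SW at lon 160°, lat 78°.
latitude 78.000, longitude 160.000.

78.000, 160.000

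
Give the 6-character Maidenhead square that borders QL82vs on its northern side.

Latitude subsquare s = 18; +1 → 19 = t.
The longitude characters are unchanged.

QL82vt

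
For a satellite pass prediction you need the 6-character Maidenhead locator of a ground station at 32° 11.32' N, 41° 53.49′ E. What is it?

Shift to the Maidenhead origin (180°W, 90°S): lon 221.8915, lat 122.1887.
Field: lon ⌊221.8915/20⌋ = 11 → L; lat ⌊122.1887/10⌋ = 12 → M.
Square: lon ⌊1.8915/2⌋ = 0; lat ⌊2.1887/1⌋ = 2.
Subsquare: lon ⌊1.8915/0.0833333⌋ = 22 → w; lat ⌊0.1887/0.0416667⌋ = 4 → e.

LM02we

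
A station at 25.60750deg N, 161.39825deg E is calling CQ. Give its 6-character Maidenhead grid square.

RL05qo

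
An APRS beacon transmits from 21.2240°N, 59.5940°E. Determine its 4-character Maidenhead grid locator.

Add 180° to longitude and 90° to latitude: 239.59, 111.22.
Field (20°×10°, letters A–R): lon ⌊239.59/20⌋ = 11 → L; lat ⌊111.22/10⌋ = 11 → L.
Square (2°×1°, digits 0–9): lon ⌊19.59/2⌋ = 9; lat ⌊1.22/1⌋ = 1.

LL91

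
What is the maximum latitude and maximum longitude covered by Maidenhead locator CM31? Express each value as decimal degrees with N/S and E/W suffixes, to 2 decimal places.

32.00° N, 132.00° W

Field C=2, M=12: +2·20° lon, +12·10° lat → SW at lon -140°, lat 30°.
Square 3, 1: +3·2° lon, +1·1° lat → SW at lon -134°, lat 31°.
Cell spans 2° lon × 1° lat. NE corner is SW corner plus one full cell.
latitude 32.00° N, longitude 132.00° W.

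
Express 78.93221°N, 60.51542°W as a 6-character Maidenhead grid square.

FQ98rw

Offset from 180°W / 90°S: lon 119.4846°, lat 168.9322°.
Field: 119.4846/20 → 5 → F, 168.9322/10 → 16 → Q; chars FQ.
Square: 19.4846/2 → 9, 8.9322/1 → 8; chars 98.
Subsquare: 1.4846/0.0833333 → 17 → r, 0.9322/0.0416667 → 22 → w; chars rw.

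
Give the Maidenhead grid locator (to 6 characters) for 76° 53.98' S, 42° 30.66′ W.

GB83rc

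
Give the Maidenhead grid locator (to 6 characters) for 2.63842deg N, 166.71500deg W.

AJ62pp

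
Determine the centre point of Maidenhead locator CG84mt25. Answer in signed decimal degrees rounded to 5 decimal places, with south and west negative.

-25.18542, -122.97917

Field C=2, G=6: +2·20° lon, +6·10° lat → SW at lon -140°, lat -30°.
Square 8, 4: +8·2° lon, +4·1° lat → SW at lon -124°, lat -26°.
Subsquare m=12, t=19: +12·0.0833333° lon, +19·0.0416667° lat → SW at lon -123°, lat -25.2083°.
Extended square 2, 5: +2·0.00833333° lon, +5·0.00416667° lat → SW at lon -122.983°, lat -25.1875°.
Cell spans 0.00833333° lon × 0.00416667° lat. Centre is SW corner plus half of each.
latitude -25.18542, longitude -122.97917.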